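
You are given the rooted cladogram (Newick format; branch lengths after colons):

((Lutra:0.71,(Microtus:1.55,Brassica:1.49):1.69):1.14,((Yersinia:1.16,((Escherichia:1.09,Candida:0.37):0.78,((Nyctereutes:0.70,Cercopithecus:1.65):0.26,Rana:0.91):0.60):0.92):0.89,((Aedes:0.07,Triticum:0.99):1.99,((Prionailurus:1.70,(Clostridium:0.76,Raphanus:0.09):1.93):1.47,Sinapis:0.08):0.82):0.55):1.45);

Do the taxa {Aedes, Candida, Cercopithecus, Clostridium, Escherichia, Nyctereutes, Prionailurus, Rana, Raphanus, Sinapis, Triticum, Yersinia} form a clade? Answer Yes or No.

Yes

The most recent common ancestor of these taxa subtends ((Yersinia,((Escherichia,Candida),((Nyctereutes,Cercopithecus),Rana))),((Aedes,Triticum),((Prionailurus,(Clostridium,Raphanus)),Sinapis))).
That clade has exactly 12 tips — every listed taxon and nothing else — so the group is monophyletic.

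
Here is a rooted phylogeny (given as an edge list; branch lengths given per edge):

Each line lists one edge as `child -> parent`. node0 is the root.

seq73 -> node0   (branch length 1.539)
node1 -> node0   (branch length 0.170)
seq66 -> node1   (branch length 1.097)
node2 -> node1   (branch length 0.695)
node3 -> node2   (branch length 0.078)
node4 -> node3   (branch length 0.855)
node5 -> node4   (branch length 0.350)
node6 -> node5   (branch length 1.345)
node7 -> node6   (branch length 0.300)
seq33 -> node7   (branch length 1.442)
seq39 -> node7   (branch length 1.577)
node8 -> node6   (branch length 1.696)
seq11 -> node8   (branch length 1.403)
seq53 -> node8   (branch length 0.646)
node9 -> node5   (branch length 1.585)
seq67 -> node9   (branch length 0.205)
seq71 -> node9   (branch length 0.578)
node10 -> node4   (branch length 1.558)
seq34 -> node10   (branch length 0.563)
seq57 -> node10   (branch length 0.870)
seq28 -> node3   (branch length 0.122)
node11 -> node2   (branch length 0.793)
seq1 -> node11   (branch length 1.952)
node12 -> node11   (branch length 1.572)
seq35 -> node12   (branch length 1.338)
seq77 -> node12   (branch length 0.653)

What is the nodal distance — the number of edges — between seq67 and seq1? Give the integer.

The MRCA of seq67 and seq1 is the node subtending ((((((seq33,seq39),(seq11,seq53)),(seq67,seq71)),(seq34,seq57)),seq28),(seq1,(seq35,seq77))).
From seq67 up to that node: 5 branches. From seq1 up to the same node: 2 branches. Total: 5 + 2 = 7.

7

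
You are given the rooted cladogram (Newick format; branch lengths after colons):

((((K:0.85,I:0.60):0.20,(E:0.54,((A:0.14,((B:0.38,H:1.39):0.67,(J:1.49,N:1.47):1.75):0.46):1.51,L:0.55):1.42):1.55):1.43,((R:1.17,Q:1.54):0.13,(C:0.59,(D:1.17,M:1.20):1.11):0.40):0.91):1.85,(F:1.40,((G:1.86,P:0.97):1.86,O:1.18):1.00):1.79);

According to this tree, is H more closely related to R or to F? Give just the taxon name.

The MRCA of H and R subtends (((K,I),(E,((A,((B,H),(J,N))),L))),((R,Q),(C,(D,M)))) (14 taxa).
The MRCA of H and F is the root, subtending the entire tree (18 taxa).
The first is nested inside the second, so H shares a more recent common ancestor with R.

R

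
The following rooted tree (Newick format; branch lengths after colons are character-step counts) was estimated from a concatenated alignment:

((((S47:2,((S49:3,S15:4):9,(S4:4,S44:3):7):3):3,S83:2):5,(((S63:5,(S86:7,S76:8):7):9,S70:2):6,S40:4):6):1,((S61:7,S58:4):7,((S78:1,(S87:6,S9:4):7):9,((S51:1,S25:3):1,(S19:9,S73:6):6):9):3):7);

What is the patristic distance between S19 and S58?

The path runs S19 → … → MRCA → … → S58; the MRCA is the node subtending ((S61,S58),((S78,(S87,S9)),((S51,S25),(S19,S73)))).
Branch lengths along that path: 9 + 6 + 9 + 3 + 7 + 4 = 38.

38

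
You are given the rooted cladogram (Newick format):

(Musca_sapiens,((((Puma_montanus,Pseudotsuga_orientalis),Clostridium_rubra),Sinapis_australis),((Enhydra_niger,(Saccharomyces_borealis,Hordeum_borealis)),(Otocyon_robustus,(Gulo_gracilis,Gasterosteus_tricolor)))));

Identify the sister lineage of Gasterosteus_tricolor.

Gulo_gracilis

Gasterosteus_tricolor attaches to the tree at the node subtending (Gulo_gracilis,Gasterosteus_tricolor).
The other lineage descending from that same node — the sister group — is the single tip Gulo_gracilis.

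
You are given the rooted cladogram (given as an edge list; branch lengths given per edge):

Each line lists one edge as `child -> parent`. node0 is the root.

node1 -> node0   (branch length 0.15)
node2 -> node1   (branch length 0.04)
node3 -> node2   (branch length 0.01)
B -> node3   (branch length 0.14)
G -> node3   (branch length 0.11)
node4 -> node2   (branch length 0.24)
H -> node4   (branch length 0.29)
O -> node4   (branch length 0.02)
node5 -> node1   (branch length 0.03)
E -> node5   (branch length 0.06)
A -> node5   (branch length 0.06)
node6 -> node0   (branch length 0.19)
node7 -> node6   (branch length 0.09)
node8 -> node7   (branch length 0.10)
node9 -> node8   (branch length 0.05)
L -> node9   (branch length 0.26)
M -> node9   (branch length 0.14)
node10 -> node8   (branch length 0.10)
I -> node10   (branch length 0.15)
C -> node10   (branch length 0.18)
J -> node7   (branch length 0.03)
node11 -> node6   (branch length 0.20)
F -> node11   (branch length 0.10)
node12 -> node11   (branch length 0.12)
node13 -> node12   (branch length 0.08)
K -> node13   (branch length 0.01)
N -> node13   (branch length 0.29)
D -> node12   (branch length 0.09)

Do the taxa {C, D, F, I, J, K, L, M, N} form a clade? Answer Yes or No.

Yes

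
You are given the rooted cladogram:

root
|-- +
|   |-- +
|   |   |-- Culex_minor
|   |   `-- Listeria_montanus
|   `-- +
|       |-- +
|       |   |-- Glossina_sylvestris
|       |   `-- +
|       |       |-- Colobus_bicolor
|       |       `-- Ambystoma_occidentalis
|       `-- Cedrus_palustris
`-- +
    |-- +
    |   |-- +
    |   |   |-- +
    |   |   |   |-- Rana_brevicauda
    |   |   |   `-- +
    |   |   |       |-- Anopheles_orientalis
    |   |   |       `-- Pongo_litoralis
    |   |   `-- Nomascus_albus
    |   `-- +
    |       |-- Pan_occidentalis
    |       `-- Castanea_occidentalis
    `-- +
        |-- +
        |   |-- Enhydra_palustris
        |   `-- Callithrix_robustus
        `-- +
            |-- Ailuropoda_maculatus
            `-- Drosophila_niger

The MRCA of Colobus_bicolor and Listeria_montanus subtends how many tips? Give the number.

The MRCA of Colobus_bicolor and Listeria_montanus is the node subtending ((Culex_minor,Listeria_montanus),((Glossina_sylvestris,(Colobus_bicolor,Ambystoma_occidentalis)),Cedrus_palustris)).
That clade contains 6 terminal taxa: Ambystoma_occidentalis, Cedrus_palustris, Colobus_bicolor, Culex_minor, Glossina_sylvestris, Listeria_montanus.

6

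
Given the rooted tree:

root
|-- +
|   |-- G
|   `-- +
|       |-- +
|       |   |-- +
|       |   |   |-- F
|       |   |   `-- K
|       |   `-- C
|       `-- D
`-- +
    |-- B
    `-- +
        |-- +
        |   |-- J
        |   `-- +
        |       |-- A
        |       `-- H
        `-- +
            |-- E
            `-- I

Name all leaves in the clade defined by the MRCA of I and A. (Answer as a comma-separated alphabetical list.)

A, E, H, I, J

Tracing I: it sits inside (E,I).
Tracing A: it sits inside (A,H).
The smallest clade enclosing both is ((J,(A,H)),(E,I)); the answer is its 5 terminal taxa in alphabetical order.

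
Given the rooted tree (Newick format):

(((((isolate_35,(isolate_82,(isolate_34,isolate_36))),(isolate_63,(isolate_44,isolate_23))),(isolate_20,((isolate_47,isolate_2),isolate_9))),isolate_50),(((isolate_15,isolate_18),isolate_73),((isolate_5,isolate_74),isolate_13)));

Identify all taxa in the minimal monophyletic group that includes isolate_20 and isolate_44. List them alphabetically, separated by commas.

isolate_2, isolate_20, isolate_23, isolate_34, isolate_35, isolate_36, isolate_44, isolate_47, isolate_63, isolate_82, isolate_9

Tracing isolate_20: it sits inside (isolate_20,((isolate_47,isolate_2),isolate_9)).
Tracing isolate_44: it sits inside (isolate_44,isolate_23).
The smallest clade enclosing both is (((isolate_35,(isolate_82,(isolate_34,isolate_36))),(isolate_63,(isolate_44,isolate_23))),(isolate_20,((isolate_47,isolate_2),isolate_9))); the answer is its 11 terminal taxa in alphabetical order.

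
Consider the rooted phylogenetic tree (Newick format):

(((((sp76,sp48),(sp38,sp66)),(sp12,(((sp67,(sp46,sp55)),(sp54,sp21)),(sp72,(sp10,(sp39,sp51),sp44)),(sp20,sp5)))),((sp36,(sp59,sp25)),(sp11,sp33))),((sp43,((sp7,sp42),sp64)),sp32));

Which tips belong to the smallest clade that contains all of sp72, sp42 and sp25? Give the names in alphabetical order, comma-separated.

Tracing sp72: it sits inside (sp72,(sp10,(sp39,sp51),sp44)).
Tracing sp42: it sits inside (sp7,sp42).
Tracing sp25: it sits inside (sp59,sp25).
The smallest clade enclosing all 3 is the whole tree (their MRCA is the root), so the answer is all 27 tips in alphabetical order.

sp10, sp11, sp12, sp20, sp21, sp25, sp32, sp33, sp36, sp38, sp39, sp42, sp43, sp44, sp46, sp48, sp5, sp51, sp54, sp55, sp59, sp64, sp66, sp67, sp7, sp72, sp76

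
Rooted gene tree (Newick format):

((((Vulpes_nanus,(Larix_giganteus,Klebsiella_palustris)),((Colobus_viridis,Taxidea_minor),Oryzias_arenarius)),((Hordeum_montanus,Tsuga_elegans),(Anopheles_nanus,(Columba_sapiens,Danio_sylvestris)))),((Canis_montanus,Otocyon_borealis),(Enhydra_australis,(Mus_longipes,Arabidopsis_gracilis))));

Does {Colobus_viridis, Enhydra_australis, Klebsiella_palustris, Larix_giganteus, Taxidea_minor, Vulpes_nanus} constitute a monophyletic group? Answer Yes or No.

The MRCA of the listed taxa is the root, so the smallest clade containing them is the whole tree.
That clade also contains Anopheles_nanus, Arabidopsis_gracilis, Canis_montanus, Columba_sapiens, Danio_sylvestris, Hordeum_montanus, Mus_longipes, Oryzias_arenarius, Otocyon_borealis, Tsuga_elegans, which are not in the proposed group, so the group is not monophyletic.

No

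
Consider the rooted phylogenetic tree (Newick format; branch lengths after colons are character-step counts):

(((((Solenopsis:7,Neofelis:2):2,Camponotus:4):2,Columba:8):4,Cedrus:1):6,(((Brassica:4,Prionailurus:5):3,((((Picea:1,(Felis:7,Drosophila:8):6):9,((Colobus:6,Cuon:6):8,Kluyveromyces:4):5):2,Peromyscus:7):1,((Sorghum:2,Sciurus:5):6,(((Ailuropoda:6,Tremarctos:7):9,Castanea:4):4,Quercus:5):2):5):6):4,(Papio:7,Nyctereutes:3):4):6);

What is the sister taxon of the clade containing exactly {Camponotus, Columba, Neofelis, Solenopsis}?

Cedrus

The clade containing exactly {Camponotus, Columba, Neofelis, Solenopsis} attaches to the tree at the node subtending ((((Solenopsis,Neofelis),Camponotus),Columba),Cedrus).
The other lineage descending from that same node — the sister group — is the single tip Cedrus.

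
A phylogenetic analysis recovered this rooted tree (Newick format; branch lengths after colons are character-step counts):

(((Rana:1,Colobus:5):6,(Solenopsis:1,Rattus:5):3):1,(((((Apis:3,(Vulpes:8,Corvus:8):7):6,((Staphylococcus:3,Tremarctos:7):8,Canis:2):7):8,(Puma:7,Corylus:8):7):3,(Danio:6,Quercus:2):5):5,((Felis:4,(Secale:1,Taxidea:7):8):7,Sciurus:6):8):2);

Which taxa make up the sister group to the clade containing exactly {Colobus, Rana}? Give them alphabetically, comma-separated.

Rattus, Solenopsis

The clade containing exactly {Colobus, Rana} attaches to the tree at the node subtending ((Rana,Colobus),(Solenopsis,Rattus)).
The other lineage descending from that same node — the sister group — is (Solenopsis,Rattus); its 2 tips in alphabetical order are the answer.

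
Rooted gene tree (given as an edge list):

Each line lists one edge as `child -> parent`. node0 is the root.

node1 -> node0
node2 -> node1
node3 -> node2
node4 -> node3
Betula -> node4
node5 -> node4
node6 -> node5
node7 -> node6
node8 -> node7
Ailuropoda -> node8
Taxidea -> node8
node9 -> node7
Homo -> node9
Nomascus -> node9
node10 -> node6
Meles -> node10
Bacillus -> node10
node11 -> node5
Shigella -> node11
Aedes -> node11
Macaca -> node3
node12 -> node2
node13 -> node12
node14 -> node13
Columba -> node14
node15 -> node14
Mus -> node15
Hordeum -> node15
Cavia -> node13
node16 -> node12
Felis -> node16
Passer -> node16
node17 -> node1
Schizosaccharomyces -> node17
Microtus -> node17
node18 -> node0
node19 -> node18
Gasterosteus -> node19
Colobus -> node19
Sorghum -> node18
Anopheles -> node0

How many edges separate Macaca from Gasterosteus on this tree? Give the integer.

7

The MRCA of Macaca and Gasterosteus is the root of the tree.
From Macaca up to that node: 4 branches. From Gasterosteus up to the same node: 3 branches. Total: 4 + 3 = 7.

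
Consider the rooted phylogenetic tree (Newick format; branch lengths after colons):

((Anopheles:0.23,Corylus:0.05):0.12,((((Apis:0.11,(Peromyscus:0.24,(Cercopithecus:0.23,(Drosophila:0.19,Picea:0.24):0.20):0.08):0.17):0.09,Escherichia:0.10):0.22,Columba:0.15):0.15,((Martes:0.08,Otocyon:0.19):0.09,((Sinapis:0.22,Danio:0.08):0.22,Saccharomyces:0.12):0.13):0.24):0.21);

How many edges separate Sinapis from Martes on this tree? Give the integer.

The MRCA of Sinapis and Martes is the node subtending ((Martes,Otocyon),((Sinapis,Danio),Saccharomyces)).
From Sinapis up to that node: 3 branches. From Martes up to the same node: 2 branches. Total: 3 + 2 = 5.

5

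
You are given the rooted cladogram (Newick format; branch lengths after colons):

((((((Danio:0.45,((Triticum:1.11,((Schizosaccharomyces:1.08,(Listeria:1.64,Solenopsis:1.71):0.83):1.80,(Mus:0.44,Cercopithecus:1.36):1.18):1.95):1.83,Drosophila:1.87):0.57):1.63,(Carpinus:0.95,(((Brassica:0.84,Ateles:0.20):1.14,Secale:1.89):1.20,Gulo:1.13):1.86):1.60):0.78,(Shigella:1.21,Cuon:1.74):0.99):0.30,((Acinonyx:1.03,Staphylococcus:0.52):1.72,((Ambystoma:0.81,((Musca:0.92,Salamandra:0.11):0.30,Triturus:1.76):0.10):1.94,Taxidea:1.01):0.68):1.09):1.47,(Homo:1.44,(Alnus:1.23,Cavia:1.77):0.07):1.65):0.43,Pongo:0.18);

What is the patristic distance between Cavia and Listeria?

16.29

The path runs Cavia → … → MRCA → … → Listeria; the MRCA is the node subtending (((((Danio,((Triticum,((Schizosaccharomyces,(Listeria,Solenopsis)),(Mus,Cercopithecus))),Drosophila)),(Carpinus,(((Brassica,Ateles),Secale),Gulo))),(Shigella,Cuon)),((Acinonyx,Staphylococcus),((Ambystoma,((Musca,Salamandra),Triturus)),Taxidea))),(Homo,(Alnus,Cavia))).
Branch lengths along that path: 1.77 + 0.07 + 1.65 + 1.47 + 0.30 + 0.78 + 1.63 + 0.57 + 1.83 + 1.95 + 1.80 + 0.83 + 1.64 = 16.29.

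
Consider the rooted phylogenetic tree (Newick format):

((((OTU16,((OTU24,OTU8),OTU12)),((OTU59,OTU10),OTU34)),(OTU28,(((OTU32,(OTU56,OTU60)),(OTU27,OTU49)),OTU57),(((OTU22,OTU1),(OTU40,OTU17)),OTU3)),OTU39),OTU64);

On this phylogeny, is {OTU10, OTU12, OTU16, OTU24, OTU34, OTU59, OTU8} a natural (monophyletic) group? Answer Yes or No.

Yes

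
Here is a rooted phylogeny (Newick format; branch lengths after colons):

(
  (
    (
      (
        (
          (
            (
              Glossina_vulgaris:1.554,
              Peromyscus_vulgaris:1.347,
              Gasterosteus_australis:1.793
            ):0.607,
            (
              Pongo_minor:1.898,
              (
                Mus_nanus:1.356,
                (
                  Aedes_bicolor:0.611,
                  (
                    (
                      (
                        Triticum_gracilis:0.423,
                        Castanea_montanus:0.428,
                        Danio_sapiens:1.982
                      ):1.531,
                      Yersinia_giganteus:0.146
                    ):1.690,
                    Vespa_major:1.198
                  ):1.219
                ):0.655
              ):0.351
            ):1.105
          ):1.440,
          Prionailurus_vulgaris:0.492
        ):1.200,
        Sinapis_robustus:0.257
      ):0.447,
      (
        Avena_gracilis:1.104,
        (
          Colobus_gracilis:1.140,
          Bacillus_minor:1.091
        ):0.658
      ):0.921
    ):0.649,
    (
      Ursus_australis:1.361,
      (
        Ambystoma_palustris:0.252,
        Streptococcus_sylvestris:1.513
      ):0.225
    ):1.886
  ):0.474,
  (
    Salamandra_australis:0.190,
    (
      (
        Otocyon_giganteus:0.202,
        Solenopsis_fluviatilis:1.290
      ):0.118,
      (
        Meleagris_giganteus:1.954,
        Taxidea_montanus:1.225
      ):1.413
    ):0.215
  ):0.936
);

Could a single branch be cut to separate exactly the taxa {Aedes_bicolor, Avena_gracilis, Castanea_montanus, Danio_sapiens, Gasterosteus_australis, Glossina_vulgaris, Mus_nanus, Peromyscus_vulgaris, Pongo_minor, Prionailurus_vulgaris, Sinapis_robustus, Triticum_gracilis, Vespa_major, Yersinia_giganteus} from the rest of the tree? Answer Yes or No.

The MRCA of the listed taxa subtends (((((Glossina_vulgaris,Peromyscus_vulgaris,Gasterosteus_australis),(Pongo_minor,(Mus_nanus,(Aedes_bicolor,(((Triticum_gracilis,Castanea_montanus,Danio_sapiens),Yersinia_giganteus),Vespa_major))))),Prionailurus_vulgaris),Sinapis_robustus),(Avena_gracilis,(Colobus_gracilis,Bacillus_minor))).
That clade also contains Bacillus_minor, Colobus_gracilis, which are not in the proposed group, so the group is not monophyletic.

No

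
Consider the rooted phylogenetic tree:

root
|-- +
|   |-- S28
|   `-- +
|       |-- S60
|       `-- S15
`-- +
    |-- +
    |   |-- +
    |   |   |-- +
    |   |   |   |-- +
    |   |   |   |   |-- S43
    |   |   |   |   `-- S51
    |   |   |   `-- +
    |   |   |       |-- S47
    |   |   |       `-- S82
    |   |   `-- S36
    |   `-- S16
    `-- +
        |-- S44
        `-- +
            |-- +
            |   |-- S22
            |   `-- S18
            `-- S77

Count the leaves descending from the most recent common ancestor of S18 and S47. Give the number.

10

The MRCA of S18 and S47 is the node subtending (((((S43,S51),(S47,S82)),S36),S16),(S44,((S22,S18),S77))).
That clade contains 10 terminal taxa: S16, S18, S22, S36, S43, S44, S47, S51, S77, S82.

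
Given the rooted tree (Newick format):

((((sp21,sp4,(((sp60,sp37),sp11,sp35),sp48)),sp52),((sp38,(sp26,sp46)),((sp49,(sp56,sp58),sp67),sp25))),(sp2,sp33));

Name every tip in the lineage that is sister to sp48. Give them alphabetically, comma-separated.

sp11, sp35, sp37, sp60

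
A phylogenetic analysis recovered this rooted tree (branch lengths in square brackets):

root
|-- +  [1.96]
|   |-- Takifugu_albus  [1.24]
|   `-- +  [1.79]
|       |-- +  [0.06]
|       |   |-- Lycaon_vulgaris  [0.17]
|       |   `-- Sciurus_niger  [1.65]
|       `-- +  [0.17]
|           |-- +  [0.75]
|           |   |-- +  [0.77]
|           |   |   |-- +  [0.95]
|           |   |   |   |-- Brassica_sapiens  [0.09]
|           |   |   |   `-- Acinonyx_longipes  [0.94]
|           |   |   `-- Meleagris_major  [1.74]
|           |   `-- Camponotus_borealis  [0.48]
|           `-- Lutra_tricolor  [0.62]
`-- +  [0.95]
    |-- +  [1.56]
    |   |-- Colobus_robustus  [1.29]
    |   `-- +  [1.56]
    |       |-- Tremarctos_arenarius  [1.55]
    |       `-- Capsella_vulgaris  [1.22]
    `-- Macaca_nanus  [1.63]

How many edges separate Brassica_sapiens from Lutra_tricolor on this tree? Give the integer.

5

The MRCA of Brassica_sapiens and Lutra_tricolor is the node subtending ((((Brassica_sapiens,Acinonyx_longipes),Meleagris_major),Camponotus_borealis),Lutra_tricolor).
From Brassica_sapiens up to that node: 4 branches. From Lutra_tricolor up to the same node: 1 branch. Total: 4 + 1 = 5.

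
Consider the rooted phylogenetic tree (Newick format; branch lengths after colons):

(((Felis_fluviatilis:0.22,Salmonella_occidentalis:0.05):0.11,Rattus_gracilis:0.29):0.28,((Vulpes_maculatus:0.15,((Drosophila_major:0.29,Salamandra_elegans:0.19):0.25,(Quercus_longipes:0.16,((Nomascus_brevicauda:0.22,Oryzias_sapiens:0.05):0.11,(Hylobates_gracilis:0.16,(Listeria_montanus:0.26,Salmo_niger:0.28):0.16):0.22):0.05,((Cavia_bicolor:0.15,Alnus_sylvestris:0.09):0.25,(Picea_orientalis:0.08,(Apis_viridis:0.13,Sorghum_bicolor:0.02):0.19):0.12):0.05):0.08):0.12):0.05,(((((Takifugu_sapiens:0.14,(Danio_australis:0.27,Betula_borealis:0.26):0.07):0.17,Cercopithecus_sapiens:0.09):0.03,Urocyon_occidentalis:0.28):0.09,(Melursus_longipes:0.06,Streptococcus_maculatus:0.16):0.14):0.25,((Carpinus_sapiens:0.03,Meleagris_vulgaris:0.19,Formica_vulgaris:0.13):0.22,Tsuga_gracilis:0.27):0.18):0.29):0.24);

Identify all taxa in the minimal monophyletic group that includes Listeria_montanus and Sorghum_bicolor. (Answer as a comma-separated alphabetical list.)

Alnus_sylvestris, Apis_viridis, Cavia_bicolor, Hylobates_gracilis, Listeria_montanus, Nomascus_brevicauda, Oryzias_sapiens, Picea_orientalis, Quercus_longipes, Salmo_niger, Sorghum_bicolor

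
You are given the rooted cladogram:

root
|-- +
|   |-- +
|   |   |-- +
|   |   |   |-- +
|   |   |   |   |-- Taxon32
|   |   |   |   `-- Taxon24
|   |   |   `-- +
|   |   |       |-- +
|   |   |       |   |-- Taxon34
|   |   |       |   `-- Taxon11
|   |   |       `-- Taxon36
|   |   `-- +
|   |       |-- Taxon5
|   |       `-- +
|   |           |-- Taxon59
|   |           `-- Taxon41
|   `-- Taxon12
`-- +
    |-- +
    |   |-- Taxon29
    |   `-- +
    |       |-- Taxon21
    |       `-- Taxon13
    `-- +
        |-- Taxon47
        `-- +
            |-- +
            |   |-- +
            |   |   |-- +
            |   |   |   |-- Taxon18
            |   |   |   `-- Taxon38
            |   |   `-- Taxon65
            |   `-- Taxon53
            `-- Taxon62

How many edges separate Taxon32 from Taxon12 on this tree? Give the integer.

The MRCA of Taxon32 and Taxon12 is the node subtending ((((Taxon32,Taxon24),((Taxon34,Taxon11),Taxon36)),(Taxon5,(Taxon59,Taxon41))),Taxon12).
From Taxon32 up to that node: 4 branches. From Taxon12 up to the same node: 1 branch. Total: 4 + 1 = 5.

5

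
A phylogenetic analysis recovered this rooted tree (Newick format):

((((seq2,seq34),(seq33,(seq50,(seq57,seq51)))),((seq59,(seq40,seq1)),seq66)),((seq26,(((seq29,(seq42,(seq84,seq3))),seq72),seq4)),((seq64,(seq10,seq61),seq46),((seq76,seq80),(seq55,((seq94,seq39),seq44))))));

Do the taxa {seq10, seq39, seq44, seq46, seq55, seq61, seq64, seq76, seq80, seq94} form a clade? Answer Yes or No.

Yes

The most recent common ancestor of these taxa subtends ((seq64,(seq10,seq61),seq46),((seq76,seq80),(seq55,((seq94,seq39),seq44)))).
That clade has exactly 10 tips — every listed taxon and nothing else — so the group is monophyletic.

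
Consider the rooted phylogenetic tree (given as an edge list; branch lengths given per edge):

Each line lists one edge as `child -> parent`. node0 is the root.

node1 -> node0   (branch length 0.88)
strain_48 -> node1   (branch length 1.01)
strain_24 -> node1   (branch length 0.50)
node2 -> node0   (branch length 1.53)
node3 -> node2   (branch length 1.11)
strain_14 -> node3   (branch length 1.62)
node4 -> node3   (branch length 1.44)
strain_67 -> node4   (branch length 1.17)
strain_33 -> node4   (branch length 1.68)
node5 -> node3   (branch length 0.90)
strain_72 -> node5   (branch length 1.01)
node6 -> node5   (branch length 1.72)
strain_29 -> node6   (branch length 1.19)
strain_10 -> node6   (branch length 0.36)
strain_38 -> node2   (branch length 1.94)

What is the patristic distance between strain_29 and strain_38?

6.86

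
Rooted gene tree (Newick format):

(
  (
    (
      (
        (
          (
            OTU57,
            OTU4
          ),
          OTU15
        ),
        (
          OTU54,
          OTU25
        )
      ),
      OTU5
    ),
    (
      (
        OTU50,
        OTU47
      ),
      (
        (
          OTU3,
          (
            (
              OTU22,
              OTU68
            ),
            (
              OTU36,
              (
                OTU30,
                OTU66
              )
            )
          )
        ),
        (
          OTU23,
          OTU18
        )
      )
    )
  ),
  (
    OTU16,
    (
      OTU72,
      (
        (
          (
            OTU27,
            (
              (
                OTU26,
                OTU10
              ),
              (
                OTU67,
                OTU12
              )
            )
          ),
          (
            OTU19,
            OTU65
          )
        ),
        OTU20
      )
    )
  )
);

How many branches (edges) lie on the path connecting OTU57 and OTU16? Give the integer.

8

The MRCA of OTU57 and OTU16 is the root of the tree.
From OTU57 up to that node: 6 branches. From OTU16 up to the same node: 2 branches. Total: 6 + 2 = 8.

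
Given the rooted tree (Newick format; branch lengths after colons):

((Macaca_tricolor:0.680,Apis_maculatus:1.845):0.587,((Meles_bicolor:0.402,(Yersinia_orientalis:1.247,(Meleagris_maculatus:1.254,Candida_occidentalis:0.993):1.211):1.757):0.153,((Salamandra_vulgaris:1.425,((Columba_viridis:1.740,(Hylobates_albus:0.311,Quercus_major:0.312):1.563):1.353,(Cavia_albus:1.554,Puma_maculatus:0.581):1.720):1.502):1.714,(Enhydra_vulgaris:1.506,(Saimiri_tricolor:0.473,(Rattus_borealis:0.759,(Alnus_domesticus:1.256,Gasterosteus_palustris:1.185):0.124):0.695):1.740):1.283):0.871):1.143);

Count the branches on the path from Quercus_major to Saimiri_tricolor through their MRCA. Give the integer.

8

The MRCA of Quercus_major and Saimiri_tricolor is the node subtending ((Salamandra_vulgaris,((Columba_viridis,(Hylobates_albus,Quercus_major)),(Cavia_albus,Puma_maculatus))),(Enhydra_vulgaris,(Saimiri_tricolor,(Rattus_borealis,(Alnus_domesticus,Gasterosteus_palustris))))).
From Quercus_major up to that node: 5 branches. From Saimiri_tricolor up to the same node: 3 branches. Total: 5 + 3 = 8.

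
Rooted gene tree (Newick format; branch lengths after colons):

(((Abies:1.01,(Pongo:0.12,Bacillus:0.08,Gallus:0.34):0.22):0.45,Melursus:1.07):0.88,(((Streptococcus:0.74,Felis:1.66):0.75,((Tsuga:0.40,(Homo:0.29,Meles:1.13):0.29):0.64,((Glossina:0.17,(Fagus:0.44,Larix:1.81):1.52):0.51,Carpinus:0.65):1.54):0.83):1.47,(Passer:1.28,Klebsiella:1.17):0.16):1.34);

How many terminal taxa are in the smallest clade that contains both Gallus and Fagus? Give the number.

The MRCA of Gallus and Fagus is the root, so the clade is the entire tree.
That clade contains 16 terminal taxa: Abies, Bacillus, Carpinus, Fagus, Felis, Gallus, Glossina, Homo, Klebsiella, Larix, Meles, Melursus, Passer, Pongo, Streptococcus, Tsuga.

16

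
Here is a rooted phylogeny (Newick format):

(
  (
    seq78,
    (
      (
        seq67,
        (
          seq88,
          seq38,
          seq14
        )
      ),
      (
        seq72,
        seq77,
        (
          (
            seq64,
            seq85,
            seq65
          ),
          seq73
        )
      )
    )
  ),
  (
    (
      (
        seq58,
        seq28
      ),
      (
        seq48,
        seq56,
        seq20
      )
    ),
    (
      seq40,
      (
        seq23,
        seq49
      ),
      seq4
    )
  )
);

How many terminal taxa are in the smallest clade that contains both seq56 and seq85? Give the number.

20

The MRCA of seq56 and seq85 is the root, so the clade is the entire tree.
That clade contains 20 terminal taxa: seq14, seq20, seq23, seq28, seq38, seq4, seq40, seq48, seq49, seq56, seq58, seq64, seq65, seq67, seq72, seq73, seq77, seq78, seq85, seq88.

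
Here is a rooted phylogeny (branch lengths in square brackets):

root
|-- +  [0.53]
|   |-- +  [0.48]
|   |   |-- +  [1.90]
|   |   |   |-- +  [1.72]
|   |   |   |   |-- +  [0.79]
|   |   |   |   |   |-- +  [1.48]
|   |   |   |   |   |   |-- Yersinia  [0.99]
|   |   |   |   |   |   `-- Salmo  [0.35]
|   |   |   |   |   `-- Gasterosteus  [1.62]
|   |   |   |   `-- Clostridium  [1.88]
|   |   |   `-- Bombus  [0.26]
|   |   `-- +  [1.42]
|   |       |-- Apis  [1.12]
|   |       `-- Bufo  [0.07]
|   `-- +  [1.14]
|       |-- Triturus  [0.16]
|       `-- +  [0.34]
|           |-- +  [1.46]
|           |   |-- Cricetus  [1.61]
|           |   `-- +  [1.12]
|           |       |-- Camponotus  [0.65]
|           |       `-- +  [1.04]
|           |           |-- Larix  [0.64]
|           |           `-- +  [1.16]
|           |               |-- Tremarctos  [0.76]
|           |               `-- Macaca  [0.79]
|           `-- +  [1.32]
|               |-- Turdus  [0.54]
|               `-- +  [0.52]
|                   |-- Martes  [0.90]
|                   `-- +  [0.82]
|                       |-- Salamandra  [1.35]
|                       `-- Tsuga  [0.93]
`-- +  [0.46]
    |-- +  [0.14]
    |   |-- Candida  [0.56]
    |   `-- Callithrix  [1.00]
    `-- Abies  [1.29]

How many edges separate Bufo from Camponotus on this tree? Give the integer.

8

The MRCA of Bufo and Camponotus is the node subtending ((((((Yersinia,Salmo),Gasterosteus),Clostridium),Bombus),(Apis,Bufo)),(Triturus,((Cricetus,(Camponotus,(Larix,(Tremarctos,Macaca)))),(Turdus,(Martes,(Salamandra,Tsuga)))))).
From Bufo up to that node: 3 branches. From Camponotus up to the same node: 5 branches. Total: 3 + 5 = 8.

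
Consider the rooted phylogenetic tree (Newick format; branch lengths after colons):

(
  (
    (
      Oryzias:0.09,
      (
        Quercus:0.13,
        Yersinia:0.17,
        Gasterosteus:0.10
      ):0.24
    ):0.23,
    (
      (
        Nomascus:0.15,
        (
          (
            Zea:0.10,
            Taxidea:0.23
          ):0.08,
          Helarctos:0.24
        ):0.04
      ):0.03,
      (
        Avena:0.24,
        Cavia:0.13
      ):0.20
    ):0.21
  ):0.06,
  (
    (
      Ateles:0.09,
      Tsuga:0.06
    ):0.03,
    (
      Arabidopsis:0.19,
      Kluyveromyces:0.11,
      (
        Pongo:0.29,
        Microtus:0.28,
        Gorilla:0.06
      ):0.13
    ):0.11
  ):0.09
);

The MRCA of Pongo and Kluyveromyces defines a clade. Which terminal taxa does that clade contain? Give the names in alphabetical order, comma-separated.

Tracing Pongo: it sits inside (Pongo,Microtus,Gorilla).
Tracing Kluyveromyces: it sits inside (Arabidopsis,Kluyveromyces,(Pongo,Microtus,Gorilla)).
The smallest clade enclosing both is (Arabidopsis,Kluyveromyces,(Pongo,Microtus,Gorilla)); the answer is its 5 terminal taxa in alphabetical order.

Arabidopsis, Gorilla, Kluyveromyces, Microtus, Pongo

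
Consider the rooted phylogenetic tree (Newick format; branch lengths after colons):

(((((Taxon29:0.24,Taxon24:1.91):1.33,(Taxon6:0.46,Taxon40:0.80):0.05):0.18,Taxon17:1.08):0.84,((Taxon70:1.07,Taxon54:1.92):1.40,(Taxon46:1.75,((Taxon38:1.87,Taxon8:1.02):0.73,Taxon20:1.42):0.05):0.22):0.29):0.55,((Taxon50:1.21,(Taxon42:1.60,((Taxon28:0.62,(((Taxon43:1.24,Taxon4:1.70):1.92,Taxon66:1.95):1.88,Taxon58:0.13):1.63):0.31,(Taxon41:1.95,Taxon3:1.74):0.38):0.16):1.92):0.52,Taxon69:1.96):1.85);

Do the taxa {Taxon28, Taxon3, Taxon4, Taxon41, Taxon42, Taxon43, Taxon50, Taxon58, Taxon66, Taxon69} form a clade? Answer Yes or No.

The most recent common ancestor of these taxa subtends ((Taxon50,(Taxon42,((Taxon28,(((Taxon43,Taxon4),Taxon66),Taxon58)),(Taxon41,Taxon3)))),Taxon69).
That clade has exactly 10 tips — every listed taxon and nothing else — so the group is monophyletic.

Yes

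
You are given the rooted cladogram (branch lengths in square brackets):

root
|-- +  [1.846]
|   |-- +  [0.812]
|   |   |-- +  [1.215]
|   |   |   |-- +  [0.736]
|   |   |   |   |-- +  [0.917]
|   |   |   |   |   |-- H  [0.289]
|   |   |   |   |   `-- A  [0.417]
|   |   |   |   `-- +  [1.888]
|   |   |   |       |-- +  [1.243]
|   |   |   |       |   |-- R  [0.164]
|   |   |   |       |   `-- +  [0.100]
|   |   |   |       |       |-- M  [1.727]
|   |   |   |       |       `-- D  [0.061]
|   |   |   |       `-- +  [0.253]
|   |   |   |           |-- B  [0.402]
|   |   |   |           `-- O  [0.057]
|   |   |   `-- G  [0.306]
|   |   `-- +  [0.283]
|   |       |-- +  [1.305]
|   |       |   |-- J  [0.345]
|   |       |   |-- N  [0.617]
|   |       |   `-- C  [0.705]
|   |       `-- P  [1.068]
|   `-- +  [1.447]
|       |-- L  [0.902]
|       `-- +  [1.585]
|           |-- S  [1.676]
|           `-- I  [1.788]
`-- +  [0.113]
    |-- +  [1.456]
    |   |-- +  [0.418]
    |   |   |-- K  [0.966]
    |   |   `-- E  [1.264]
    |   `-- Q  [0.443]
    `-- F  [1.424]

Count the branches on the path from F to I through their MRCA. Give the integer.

6

The MRCA of F and I is the root of the tree.
From F up to that node: 2 branches. From I up to the same node: 4 branches. Total: 2 + 4 = 6.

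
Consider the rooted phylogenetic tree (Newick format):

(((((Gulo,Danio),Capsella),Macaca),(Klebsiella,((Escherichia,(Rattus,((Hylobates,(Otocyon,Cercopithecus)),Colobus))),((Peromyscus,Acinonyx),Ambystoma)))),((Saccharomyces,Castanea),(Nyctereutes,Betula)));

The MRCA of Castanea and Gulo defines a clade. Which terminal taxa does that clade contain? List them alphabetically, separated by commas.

Acinonyx, Ambystoma, Betula, Capsella, Castanea, Cercopithecus, Colobus, Danio, Escherichia, Gulo, Hylobates, Klebsiella, Macaca, Nyctereutes, Otocyon, Peromyscus, Rattus, Saccharomyces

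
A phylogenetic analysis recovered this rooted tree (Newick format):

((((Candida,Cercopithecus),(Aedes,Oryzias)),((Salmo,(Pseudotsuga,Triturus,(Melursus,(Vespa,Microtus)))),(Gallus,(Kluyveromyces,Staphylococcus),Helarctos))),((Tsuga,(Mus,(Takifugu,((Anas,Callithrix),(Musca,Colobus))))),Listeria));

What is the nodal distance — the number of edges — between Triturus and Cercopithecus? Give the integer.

The MRCA of Triturus and Cercopithecus is the node subtending (((Candida,Cercopithecus),(Aedes,Oryzias)),((Salmo,(Pseudotsuga,Triturus,(Melursus,(Vespa,Microtus)))),(Gallus,(Kluyveromyces,Staphylococcus),Helarctos))).
From Triturus up to that node: 4 branches. From Cercopithecus up to the same node: 3 branches. Total: 4 + 3 = 7.

7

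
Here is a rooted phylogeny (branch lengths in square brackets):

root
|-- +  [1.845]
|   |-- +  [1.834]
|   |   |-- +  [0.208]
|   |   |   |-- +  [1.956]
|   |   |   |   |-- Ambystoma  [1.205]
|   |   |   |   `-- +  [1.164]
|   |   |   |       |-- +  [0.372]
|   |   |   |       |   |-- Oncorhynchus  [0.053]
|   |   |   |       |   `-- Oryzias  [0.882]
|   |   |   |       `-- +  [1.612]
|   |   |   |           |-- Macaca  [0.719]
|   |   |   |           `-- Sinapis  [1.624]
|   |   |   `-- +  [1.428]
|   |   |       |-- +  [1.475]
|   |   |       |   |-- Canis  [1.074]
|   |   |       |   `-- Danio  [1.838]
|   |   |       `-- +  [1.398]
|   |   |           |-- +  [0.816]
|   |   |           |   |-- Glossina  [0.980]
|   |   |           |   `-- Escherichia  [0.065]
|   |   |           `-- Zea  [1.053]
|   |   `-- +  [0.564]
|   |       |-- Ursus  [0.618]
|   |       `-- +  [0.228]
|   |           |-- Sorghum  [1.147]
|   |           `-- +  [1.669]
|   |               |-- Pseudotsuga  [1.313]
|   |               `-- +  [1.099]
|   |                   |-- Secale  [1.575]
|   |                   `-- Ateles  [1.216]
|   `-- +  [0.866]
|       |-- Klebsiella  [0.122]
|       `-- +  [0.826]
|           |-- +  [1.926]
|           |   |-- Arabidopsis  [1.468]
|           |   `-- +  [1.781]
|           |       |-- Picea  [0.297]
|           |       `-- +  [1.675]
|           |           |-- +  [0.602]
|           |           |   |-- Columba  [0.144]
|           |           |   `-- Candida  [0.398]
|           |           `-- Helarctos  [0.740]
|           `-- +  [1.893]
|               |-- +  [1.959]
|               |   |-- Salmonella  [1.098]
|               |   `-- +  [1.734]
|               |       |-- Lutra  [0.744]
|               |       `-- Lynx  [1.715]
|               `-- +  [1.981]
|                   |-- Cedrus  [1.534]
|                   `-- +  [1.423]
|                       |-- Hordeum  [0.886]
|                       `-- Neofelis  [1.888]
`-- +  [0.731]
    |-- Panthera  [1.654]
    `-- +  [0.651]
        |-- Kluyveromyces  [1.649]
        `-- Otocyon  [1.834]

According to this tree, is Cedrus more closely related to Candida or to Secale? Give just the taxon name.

The MRCA of Cedrus and Candida subtends ((Arabidopsis,(Picea,((Columba,Candida),Helarctos))),((Salmonella,(Lutra,Lynx)),(Cedrus,(Hordeum,Neofelis)))) (11 taxa).
The MRCA of Cedrus and Secale subtends ((((Ambystoma,((Oncorhynchus,Oryzias),(Macaca,Sinapis))),((Canis,Danio),((Glossina,Escherichia),Zea))),(Ursus,(Sorghum,(Pseudotsuga,(Secale,Ateles))))),(Klebsiella,((Arabidopsis,(Picea,((Columba,Candida),Helarctos))),((Salmonella,(Lutra,Lynx)),(Cedrus,(Hordeum,Neofelis)))))) (27 taxa).
The first is nested inside the second, so Cedrus shares a more recent common ancestor with Candida.

Candida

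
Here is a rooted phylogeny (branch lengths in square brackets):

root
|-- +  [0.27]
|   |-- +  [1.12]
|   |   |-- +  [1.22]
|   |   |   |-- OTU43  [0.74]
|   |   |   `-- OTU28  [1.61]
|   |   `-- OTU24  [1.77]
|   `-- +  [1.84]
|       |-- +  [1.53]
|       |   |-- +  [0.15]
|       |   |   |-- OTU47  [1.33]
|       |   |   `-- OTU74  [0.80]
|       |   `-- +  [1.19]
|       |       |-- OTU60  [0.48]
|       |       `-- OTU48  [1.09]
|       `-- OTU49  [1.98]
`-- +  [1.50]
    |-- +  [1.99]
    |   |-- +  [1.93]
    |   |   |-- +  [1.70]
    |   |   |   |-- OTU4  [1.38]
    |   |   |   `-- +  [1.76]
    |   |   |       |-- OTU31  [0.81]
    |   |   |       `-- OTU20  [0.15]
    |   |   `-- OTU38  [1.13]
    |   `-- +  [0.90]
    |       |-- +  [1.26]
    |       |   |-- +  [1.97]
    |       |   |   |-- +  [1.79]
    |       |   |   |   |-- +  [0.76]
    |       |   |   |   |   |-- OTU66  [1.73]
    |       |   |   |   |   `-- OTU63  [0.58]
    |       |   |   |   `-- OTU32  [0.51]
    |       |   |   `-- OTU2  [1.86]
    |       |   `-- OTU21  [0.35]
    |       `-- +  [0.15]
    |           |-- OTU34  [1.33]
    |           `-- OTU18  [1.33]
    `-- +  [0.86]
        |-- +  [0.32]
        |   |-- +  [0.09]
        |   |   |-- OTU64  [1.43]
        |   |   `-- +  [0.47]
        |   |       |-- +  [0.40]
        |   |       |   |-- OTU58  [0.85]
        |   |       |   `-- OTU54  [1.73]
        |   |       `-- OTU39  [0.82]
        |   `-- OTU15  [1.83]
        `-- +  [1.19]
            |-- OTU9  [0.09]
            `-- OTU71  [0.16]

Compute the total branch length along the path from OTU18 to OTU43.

The path runs OTU18 → … → MRCA → … → OTU43; the MRCA is the root of the tree.
Branch lengths along that path: 1.33 + 0.15 + 0.90 + 1.99 + 1.50 + 0.27 + 1.12 + 1.22 + 0.74 = 9.22.

9.22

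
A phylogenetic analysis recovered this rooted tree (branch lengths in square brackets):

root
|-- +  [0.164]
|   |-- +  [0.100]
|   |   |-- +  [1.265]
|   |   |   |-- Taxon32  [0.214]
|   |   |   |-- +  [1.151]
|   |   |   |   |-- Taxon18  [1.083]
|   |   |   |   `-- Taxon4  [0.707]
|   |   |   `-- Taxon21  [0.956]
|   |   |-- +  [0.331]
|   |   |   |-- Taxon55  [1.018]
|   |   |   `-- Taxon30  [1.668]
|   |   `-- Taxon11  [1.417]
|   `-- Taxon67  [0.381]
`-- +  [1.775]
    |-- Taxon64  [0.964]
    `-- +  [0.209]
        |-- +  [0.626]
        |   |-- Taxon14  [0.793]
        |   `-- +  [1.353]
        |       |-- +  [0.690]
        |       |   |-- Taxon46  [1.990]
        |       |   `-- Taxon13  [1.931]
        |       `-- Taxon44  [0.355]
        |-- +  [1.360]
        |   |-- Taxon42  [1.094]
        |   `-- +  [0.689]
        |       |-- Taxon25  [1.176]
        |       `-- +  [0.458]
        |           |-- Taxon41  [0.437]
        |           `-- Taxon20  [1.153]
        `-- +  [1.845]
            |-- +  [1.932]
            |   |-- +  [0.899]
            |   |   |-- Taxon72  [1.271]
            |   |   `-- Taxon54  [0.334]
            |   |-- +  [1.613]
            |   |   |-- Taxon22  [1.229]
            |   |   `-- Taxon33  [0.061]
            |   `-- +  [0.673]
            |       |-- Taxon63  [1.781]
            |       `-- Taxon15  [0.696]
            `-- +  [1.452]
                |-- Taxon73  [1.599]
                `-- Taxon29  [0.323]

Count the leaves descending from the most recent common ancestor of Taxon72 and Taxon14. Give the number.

The MRCA of Taxon72 and Taxon14 is the node subtending ((Taxon14,((Taxon46,Taxon13),Taxon44)),(Taxon42,(Taxon25,(Taxon41,Taxon20))),(((Taxon72,Taxon54),(Taxon22,Taxon33),(Taxon63,Taxon15)),(Taxon73,Taxon29))).
That clade contains 16 terminal taxa: Taxon13, Taxon14, Taxon15, Taxon20, Taxon22, Taxon25, Taxon29, Taxon33, Taxon41, Taxon42, Taxon44, Taxon46, Taxon54, Taxon63, Taxon72, Taxon73.

16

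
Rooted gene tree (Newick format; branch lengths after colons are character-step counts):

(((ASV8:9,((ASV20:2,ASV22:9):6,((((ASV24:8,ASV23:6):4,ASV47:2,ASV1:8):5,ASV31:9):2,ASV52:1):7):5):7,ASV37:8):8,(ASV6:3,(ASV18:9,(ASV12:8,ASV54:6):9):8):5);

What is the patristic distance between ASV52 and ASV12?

58

The path runs ASV52 → … → MRCA → … → ASV12; the MRCA is the root of the tree.
Branch lengths along that path: 1 + 7 + 5 + 7 + 8 + 5 + 8 + 9 + 8 = 58.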